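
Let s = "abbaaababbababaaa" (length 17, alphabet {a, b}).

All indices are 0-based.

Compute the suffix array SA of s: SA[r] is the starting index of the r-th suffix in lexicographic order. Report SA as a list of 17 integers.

[16, 15, 14, 3, 4, 12, 10, 5, 0, 7, 13, 2, 11, 9, 6, 1, 8]

rank→(start, suffix):
  0 → (16, 'a')
  1 → (15, 'aa')
  2 → (14, 'aaa')
  3 → (3, 'aaababbababaaa')
  4 → (4, 'aababbababaaa')
  5 → (12, 'abaaa')
  6 → (10, 'ababaaa')
  7 → (5, 'ababbababaaa')
  8 → (0, 'abbaaababbababaaa')
  9 → (7, 'abbababaaa')
  10 → (13, 'baaa')
  11 → (2, 'baaababbababaaa')
  12 → (11, 'babaaa')
  13 → (9, 'bababaaa')
  14 → (6, 'babbababaaa')
  15 → (1, 'bbaaababbababaaa')
  16 → (8, 'bbababaaa')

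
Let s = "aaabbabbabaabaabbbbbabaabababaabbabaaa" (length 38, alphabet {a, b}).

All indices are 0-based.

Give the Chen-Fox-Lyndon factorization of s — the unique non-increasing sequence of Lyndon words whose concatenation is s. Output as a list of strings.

["aaabbabbabaabaabbbbbabaabababaabbab", "a", "a", "a"]

emit factor 1: 'aaabbabbabaabaabbbbbabaabababaabbab' (i=0, period=35)
emit factor 2: 'a' (i=35, period=1)
emit factor 3: 'a' (i=36, period=1)
emit factor 4: 'a' (i=37, period=1)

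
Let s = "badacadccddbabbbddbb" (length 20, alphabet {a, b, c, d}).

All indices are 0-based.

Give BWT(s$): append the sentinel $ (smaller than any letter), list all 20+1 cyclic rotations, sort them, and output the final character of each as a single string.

bbdbcbd$dabbadcaddacb

rank  rotation               last
    0  $badacadccddbabbbddbb  b
    1  abbbddbb$badacadccddb  b
    2  acadccddbabbbddbb$bad  d
    3  adacadccddbabbbddbb$b  b
    4  adccddbabbbddbb$badac  c
    5  b$badacadccddbabbbddb  b
    6  babbbddbb$badacadccdd  d
    7  badacadccddbabbbddbb$  $
    8  bb$badacadccddbabbbdd  d
    9  bbbddbb$badacadccddba  a
   10  bbddbb$badacadccddbab  b
   11  bddbb$badacadccddbabb  b
   12  cadccddbabbbddbb$bada  a
   13  ccddbabbbddbb$badacad  d
   14  cddbabbbddbb$badacadc  c
   15  dacadccddbabbbddbb$ba  a
   16  dbabbbddbb$badacadccd  d
   17  dbb$badacadccddbabbbd  d
   18  dccddbabbbddbb$badaca  a
   19  ddbabbbddbb$badacadcc  c
   20  ddbb$badacadccddbabbb  b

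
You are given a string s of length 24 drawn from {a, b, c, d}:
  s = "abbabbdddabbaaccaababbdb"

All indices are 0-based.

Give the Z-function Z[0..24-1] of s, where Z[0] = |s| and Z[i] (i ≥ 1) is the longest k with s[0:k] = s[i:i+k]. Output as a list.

Z[0]=24
i=1: i≥r, start 0; Z[1]=0
i=2: i≥r, start 0; Z[2]=0
i=3: i≥r, start 0; Z[3]=3 scan→box=[3,6)
i=4: min(r-i=2, Z[1]=0)=0; Z[4]=0
i=5: min(r-i=1, Z[2]=0)=0; Z[5]=0
i=6: i≥r, start 0; Z[6]=0
i=7: i≥r, start 0; Z[7]=0
i=8: i≥r, start 0; Z[8]=0
i=9: i≥r, start 0; Z[9]=4 scan→box=[9,13)
i=10: min(r-i=3, Z[1]=0)=0; Z[10]=0
i=11: min(r-i=2, Z[2]=0)=0; Z[11]=0
i=12: min(r-i=1, Z[3]=3)=1; Z[12]=1
i=13: i≥r, start 0; Z[13]=1 scan→box=[13,14)
i=14: i≥r, start 0; Z[14]=0
i=15: i≥r, start 0; Z[15]=0
i=16: i≥r, start 0; Z[16]=1 scan→box=[16,17)
i=17: i≥r, start 0; Z[17]=2 scan→box=[17,19)
i=18: min(r-i=1, Z[1]=0)=0; Z[18]=0
i=19: i≥r, start 0; Z[19]=3 scan→box=[19,22)
i=20: min(r-i=2, Z[1]=0)=0; Z[20]=0
i=21: min(r-i=1, Z[2]=0)=0; Z[21]=0
i=22: i≥r, start 0; Z[22]=0
i=23: i≥r, start 0; Z[23]=0

[24, 0, 0, 3, 0, 0, 0, 0, 0, 4, 0, 0, 1, 1, 0, 0, 1, 2, 0, 3, 0, 0, 0, 0]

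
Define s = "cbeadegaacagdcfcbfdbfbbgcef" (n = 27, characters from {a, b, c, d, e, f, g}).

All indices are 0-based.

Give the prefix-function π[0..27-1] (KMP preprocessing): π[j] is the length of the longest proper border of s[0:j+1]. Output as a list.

[0, 0, 0, 0, 0, 0, 0, 0, 0, 1, 0, 0, 0, 1, 0, 1, 2, 0, 0, 0, 0, 0, 0, 0, 1, 0, 0]

π[0] = 0
j=1 s[j]='b': π[1]=0 (border '')
j=2 s[j]='e': π[2]=0 (border '')
j=3 s[j]='a': π[3]=0 (border '')
j=4 s[j]='d': π[4]=0 (border '')
j=5 s[j]='e': π[5]=0 (border '')
j=6 s[j]='g': π[6]=0 (border '')
j=7 s[j]='a': π[7]=0 (border '')
j=8 s[j]='a': π[8]=0 (border '')
j=9 s[j]='c': π[9]=1 (border 'c')
j=10 s[j]='a': k: 1→0; π[10]=0 (border '')
j=11 s[j]='g': π[11]=0 (border '')
j=12 s[j]='d': π[12]=0 (border '')
j=13 s[j]='c': π[13]=1 (border 'c')
j=14 s[j]='f': k: 1→0; π[14]=0 (border '')
j=15 s[j]='c': π[15]=1 (border 'c')
j=16 s[j]='b': π[16]=2 (border 'cb')
j=17 s[j]='f': k: 2→0; π[17]=0 (border '')
j=18 s[j]='d': π[18]=0 (border '')
j=19 s[j]='b': π[19]=0 (border '')
j=20 s[j]='f': π[20]=0 (border '')
j=21 s[j]='b': π[21]=0 (border '')
j=22 s[j]='b': π[22]=0 (border '')
j=23 s[j]='g': π[23]=0 (border '')
j=24 s[j]='c': π[24]=1 (border 'c')
j=25 s[j]='e': k: 1→0; π[25]=0 (border '')
j=26 s[j]='f': π[26]=0 (border '')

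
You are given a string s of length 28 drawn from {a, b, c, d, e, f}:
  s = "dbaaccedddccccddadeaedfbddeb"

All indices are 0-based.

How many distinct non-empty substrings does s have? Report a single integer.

rank→(start, suffix):
  0 → (2, 'aaccedddccccddadeaedfbddeb')
  1 → (3, 'accedddccccddadeaedfbddeb')
  2 → (16, 'adeaedfbddeb')
  3 → (19, 'aedfbddeb')
  4 → (27, 'b')
  5 → (1, 'baaccedddccccddadeaedfbddeb')
  6 → (23, 'bddeb')
  7 → (10, 'ccccddadeaedfbddeb')
  8 → (11, 'cccddadeaedfbddeb')
  9 → (12, 'ccddadeaedfbddeb')
  10 → (4, 'ccedddccccddadeaedfbddeb')
  11 → (13, 'cddadeaedfbddeb')
  12 → (5, 'cedddccccddadeaedfbddeb')
  13 → (15, 'dadeaedfbddeb')
  14 → (0, 'dbaaccedddccccddadeaedfbddeb')
  15 → (9, 'dccccddadeaedfbddeb')
  16 → (14, 'ddadeaedfbddeb')
  17 → (8, 'ddccccddadeaedfbddeb')
  18 → (7, 'dddccccddadeaedfbddeb')
  19 → (24, 'ddeb')
  20 → (17, 'deaedfbddeb')
  21 → (25, 'deb')
  22 → (21, 'dfbddeb')
  23 → (18, 'eaedfbddeb')
  24 → (26, 'eb')
  25 → (6, 'edddccccddadeaedfbddeb')
  26 → (20, 'edfbddeb')
  27 → (22, 'fbddeb')

SA = [2, 3, 16, 19, 27, 1, 23, 10, 11, 12, 4, 13, 5, 15, 0, 9, 14, 8, 7, 24, 17, 25, 21, 18, 26, 6, 20, 22]
i: (SA[i-1],SA[i]) lcp shared
  1: (2,3) 1 'a'
  2: (3,16) 1 'a'
  3: (16,19) 1 'a'
  4: (19,27) 0 ''
  5: (27,1) 1 'b'
  6: (1,23) 1 'b'
  7: (23,10) 0 ''
  8: (10,11) 3 'ccc'
  9: (11,12) 2 'cc'
  10: (12,4) 2 'cc'
  11: (4,13) 1 'c'
  12: (13,5) 1 'c'
  13: (5,15) 0 ''
  14: (15,0) 1 'd'
  15: (0,9) 1 'd'
  16: (9,14) 1 'd'
  17: (14,8) 2 'dd'
  18: (8,7) 2 'dd'
  19: (7,24) 2 'dd'
  20: (24,17) 1 'd'
  21: (17,25) 2 'de'
  22: (25,21) 1 'd'
  23: (21,18) 0 ''
  24: (18,26) 1 'e'
  25: (26,6) 1 'e'
  26: (6,20) 2 'ed'
  27: (20,22) 0 ''

n(n+1)/2 = 28·29/2 = 406
Σ LCP = 0 + 1 + 1 + 1 + 0 + 1 + 1 + 0 + 3 + 2 + 2 + 1 + 1 + 0 + 1 + 1 + 1 + 2 + 2 + 2 + 1 + 2 + 1 + 0 + 1 + 1 + 2 + 0 = 31
distinct = 406 − 31 = 375

375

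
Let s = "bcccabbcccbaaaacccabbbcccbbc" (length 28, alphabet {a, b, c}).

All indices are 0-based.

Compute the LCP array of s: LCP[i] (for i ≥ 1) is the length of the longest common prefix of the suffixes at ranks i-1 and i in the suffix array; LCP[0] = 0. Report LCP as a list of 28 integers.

[0, 3, 2, 1, 3, 1, 0, 1, 2, 3, 6, 1, 2, 4, 5, 0, 1, 4, 1, 2, 1, 5, 2, 3, 2, 6, 3, 4]

rank→(start, suffix):
  0 → (11, 'aaaacccabbbcccbbc')
  1 → (12, 'aaacccabbbcccbbc')
  2 → (13, 'aacccabbbcccbbc')
  3 → (18, 'abbbcccbbc')
  4 → (4, 'abbcccbaaaacccabbbcccbbc')
  5 → (14, 'acccabbbcccbbc')
  6 → (10, 'baaaacccabbbcccbbc')
  7 → (19, 'bbbcccbbc')
  8 → (25, 'bbc')
  9 → (5, 'bbcccbaaaacccabbbcccbbc')
  10 → (20, 'bbcccbbc')
  11 → (26, 'bc')
  12 → (0, 'bcccabbcccbaaaacccabbbcccbbc')
  13 → (6, 'bcccbaaaacccabbbcccbbc')
  14 → (21, 'bcccbbc')
  15 → (27, 'c')
  16 → (17, 'cabbbcccbbc')
  17 → (3, 'cabbcccbaaaacccabbbcccbbc')
  18 → (9, 'cbaaaacccabbbcccbbc')
  19 → (24, 'cbbc')
  20 → (16, 'ccabbbcccbbc')
  21 → (2, 'ccabbcccbaaaacccabbbcccbbc')
  22 → (8, 'ccbaaaacccabbbcccbbc')
  23 → (23, 'ccbbc')
  24 → (15, 'cccabbbcccbbc')
  25 → (1, 'cccabbcccbaaaacccabbbcccbbc')
  26 → (7, 'cccbaaaacccabbbcccbbc')
  27 → (22, 'cccbbc')

SA = [11, 12, 13, 18, 4, 14, 10, 19, 25, 5, 20, 26, 0, 6, 21, 27, 17, 3, 9, 24, 16, 2, 8, 23, 15, 1, 7, 22]
[i] adj suffixes → lcp
  [1] 11/12 → 3 ('aaa')
  [2] 12/13 → 2 ('aa')
  [3] 13/18 → 1 ('a')
  [4] 18/4 → 3 ('abb')
  [5] 4/14 → 1 ('a')
  [6] 14/10 → 0 ('')
  [7] 10/19 → 1 ('b')
  [8] 19/25 → 2 ('bb')
  [9] 25/5 → 3 ('bbc')
  [10] 5/20 → 6 ('bbcccb')
  [11] 20/26 → 1 ('b')
  [12] 26/0 → 2 ('bc')
  [13] 0/6 → 4 ('bccc')
  [14] 6/21 → 5 ('bcccb')
  [15] 21/27 → 0 ('')
  [16] 27/17 → 1 ('c')
  [17] 17/3 → 4 ('cabb')
  [18] 3/9 → 1 ('c')
  [19] 9/24 → 2 ('cb')
  [20] 24/16 → 1 ('c')
  [21] 16/2 → 5 ('ccabb')
  [22] 2/8 → 2 ('cc')
  [23] 8/23 → 3 ('ccb')
  [24] 23/15 → 2 ('cc')
  [25] 15/1 → 6 ('cccabb')
  [26] 1/7 → 3 ('ccc')
  [27] 7/22 → 4 ('cccb')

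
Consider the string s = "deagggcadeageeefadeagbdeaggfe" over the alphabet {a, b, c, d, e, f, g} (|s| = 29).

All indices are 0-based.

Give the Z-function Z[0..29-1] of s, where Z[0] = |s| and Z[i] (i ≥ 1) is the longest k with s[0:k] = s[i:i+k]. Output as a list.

Z[0]=29
i=1: i≥r, start 0; Z[1]=0
i=2: i≥r, start 0; Z[2]=0
i=3: i≥r, start 0; Z[3]=0
i=4: i≥r, start 0; Z[4]=0
i=5: i≥r, start 0; Z[5]=0
i=6: i≥r, start 0; Z[6]=0
i=7: i≥r, start 0; Z[7]=0
i=8: i≥r, start 0; Z[8]=4 grow→box=[8,12)
i=9: min(r-i=3, Z[1]=0)=0; Z[9]=0
i=10: min(r-i=2, Z[2]=0)=0; Z[10]=0
i=11: min(r-i=1, Z[3]=0)=0; Z[11]=0
i=12: i≥r, start 0; Z[12]=0
i=13: i≥r, start 0; Z[13]=0
i=14: i≥r, start 0; Z[14]=0
i=15: i≥r, start 0; Z[15]=0
i=16: i≥r, start 0; Z[16]=0
i=17: i≥r, start 0; Z[17]=4 grow→box=[17,21)
i=18: min(r-i=3, Z[1]=0)=0; Z[18]=0
i=19: min(r-i=2, Z[2]=0)=0; Z[19]=0
i=20: min(r-i=1, Z[3]=0)=0; Z[20]=0
i=21: i≥r, start 0; Z[21]=0
i=22: i≥r, start 0; Z[22]=5 grow→box=[22,27)
i=23: min(r-i=4, Z[1]=0)=0; Z[23]=0
i=24: min(r-i=3, Z[2]=0)=0; Z[24]=0
i=25: min(r-i=2, Z[3]=0)=0; Z[25]=0
i=26: min(r-i=1, Z[4]=0)=0; Z[26]=0
i=27: i≥r, start 0; Z[27]=0
i=28: i≥r, start 0; Z[28]=0

[29, 0, 0, 0, 0, 0, 0, 0, 4, 0, 0, 0, 0, 0, 0, 0, 0, 4, 0, 0, 0, 0, 5, 0, 0, 0, 0, 0, 0]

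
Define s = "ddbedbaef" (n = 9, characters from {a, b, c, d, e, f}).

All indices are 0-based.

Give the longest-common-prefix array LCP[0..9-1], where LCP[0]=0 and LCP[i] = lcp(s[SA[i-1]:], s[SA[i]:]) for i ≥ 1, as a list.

[0, 0, 1, 0, 2, 1, 0, 1, 0]

rank→(start, suffix):
  0 → (6, 'aef')
  1 → (5, 'baef')
  2 → (2, 'bedbaef')
  3 → (4, 'dbaef')
  4 → (1, 'dbedbaef')
  5 → (0, 'ddbedbaef')
  6 → (3, 'edbaef')
  7 → (7, 'ef')
  8 → (8, 'f')

SA = [6, 5, 2, 4, 1, 0, 3, 7, 8]
rank  pair      lcp
   1  s[6:],s[5:]  0  ''
   2  s[5:],s[2:]  1  'b'
   3  s[2:],s[4:]  0  ''
   4  s[4:],s[1:]  2  'db'
   5  s[1:],s[0:]  1  'd'
   6  s[0:],s[3:]  0  ''
   7  s[3:],s[7:]  1  'e'
   8  s[7:],s[8:]  0  ''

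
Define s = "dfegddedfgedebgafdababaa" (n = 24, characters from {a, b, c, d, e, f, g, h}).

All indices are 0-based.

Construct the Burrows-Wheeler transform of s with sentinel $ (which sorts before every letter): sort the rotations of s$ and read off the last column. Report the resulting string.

aabbdgaaefged$edgdfaddbef

rank  rotation                   last
    0  $dfegddedfgedebgafdababaa  a
    1  a$dfegddedfgedebgafdababa  a
    2  aa$dfegddedfgedebgafdabab  b
    3  abaa$dfegddedfgedebgafdab  b
    4  ababaa$dfegddedfgedebgafd  d
    5  afdababaa$dfegddedfgedebg  g
    6  baa$dfegddedfgedebgafdaba  a
    7  babaa$dfegddedfgedebgafda  a
    8  bgafdababaa$dfegddedfgede  e
    9  dababaa$dfegddedfgedebgaf  f
   10  ddedfgedebgafdababaa$dfeg  g
   11  debgafdababaa$dfegddedfge  e
   12  dedfgedebgafdababaa$dfegd  d
   13  dfegddedfgedebgafdababaa$  $
   14  dfgedebgafdababaa$dfegdde  e
   15  ebgafdababaa$dfegddedfged  d
   16  edebgafdababaa$dfegddedfg  g
   17  edfgedebgafdababaa$dfegdd  d
   18  egddedfgedebgafdababaa$df  f
   19  fdababaa$dfegddedfgedebga  a
   20  fegddedfgedebgafdababaa$d  d
   21  fgedebgafdababaa$dfegdded  d
   22  gafdababaa$dfegddedfgedeb  b
   23  gddedfgedebgafdababaa$dfe  e
   24  gedebgafdababaa$dfegddedf  f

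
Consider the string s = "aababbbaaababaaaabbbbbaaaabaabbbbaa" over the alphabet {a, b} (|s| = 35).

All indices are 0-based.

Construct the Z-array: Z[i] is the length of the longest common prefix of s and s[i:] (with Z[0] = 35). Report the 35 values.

[35, 1, 0, 1, 0, 0, 0, 2, 5, 1, 0, 1, 0, 2, 2, 3, 1, 0, 0, 0, 0, 0, 2, 2, 4, 1, 0, 3, 1, 0, 0, 0, 0, 2, 1]

Z[0]=35
i=1: fresh scan; Z[1]=1 extend→box=[1,2)
i=2: fresh scan; Z[2]=0
i=3: fresh scan; Z[3]=1 extend→box=[3,4)
i=4: fresh scan; Z[4]=0
i=5: fresh scan; Z[5]=0
i=6: fresh scan; Z[6]=0
i=7: fresh scan; Z[7]=2 extend→box=[7,9)
i=8: min(r-i=1, Z[1]=1)=1; Z[8]=5 extend→box=[8,13)
i=9: min(r-i=4, Z[1]=1)=1; Z[9]=1
i=10: min(r-i=3, Z[2]=0)=0; Z[10]=0
i=11: min(r-i=2, Z[3]=1)=1; Z[11]=1
i=12: min(r-i=1, Z[4]=0)=0; Z[12]=0
i=13: fresh scan; Z[13]=2 extend→box=[13,15)
i=14: min(r-i=1, Z[1]=1)=1; Z[14]=2 extend→box=[14,16)
i=15: min(r-i=1, Z[1]=1)=1; Z[15]=3 extend→box=[15,18)
i=16: min(r-i=2, Z[1]=1)=1; Z[16]=1
i=17: min(r-i=1, Z[2]=0)=0; Z[17]=0
i=18: fresh scan; Z[18]=0
i=19: fresh scan; Z[19]=0
i=20: fresh scan; Z[20]=0
i=21: fresh scan; Z[21]=0
i=22: fresh scan; Z[22]=2 extend→box=[22,24)
i=23: min(r-i=1, Z[1]=1)=1; Z[23]=2 extend→box=[23,25)
i=24: min(r-i=1, Z[1]=1)=1; Z[24]=4 extend→box=[24,28)
i=25: min(r-i=3, Z[1]=1)=1; Z[25]=1
i=26: min(r-i=2, Z[2]=0)=0; Z[26]=0
i=27: min(r-i=1, Z[3]=1)=1; Z[27]=3 extend→box=[27,30)
i=28: min(r-i=2, Z[1]=1)=1; Z[28]=1
i=29: min(r-i=1, Z[2]=0)=0; Z[29]=0
i=30: fresh scan; Z[30]=0
i=31: fresh scan; Z[31]=0
i=32: fresh scan; Z[32]=0
i=33: fresh scan; Z[33]=2 extend→box=[33,35)
i=34: min(r-i=1, Z[1]=1)=1; Z[34]=1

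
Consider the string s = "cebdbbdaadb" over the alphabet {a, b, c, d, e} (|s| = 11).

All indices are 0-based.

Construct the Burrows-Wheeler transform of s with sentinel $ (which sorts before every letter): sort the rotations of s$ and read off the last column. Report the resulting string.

bdaddbe$babc

rank  rotation      last
    0  $cebdbbdaadb  b
    1  aadb$cebdbbd  d
    2  adb$cebdbbda  a
    3  b$cebdbbdaad  d
    4  bbdaadb$cebd  d
    5  bdaadb$cebdb  b
    6  bdbbdaadb$ce  e
    7  cebdbbdaadb$  $
    8  daadb$cebdbb  b
    9  db$cebdbbdaa  a
   10  dbbdaadb$ceb  b
   11  ebdbbdaadb$c  c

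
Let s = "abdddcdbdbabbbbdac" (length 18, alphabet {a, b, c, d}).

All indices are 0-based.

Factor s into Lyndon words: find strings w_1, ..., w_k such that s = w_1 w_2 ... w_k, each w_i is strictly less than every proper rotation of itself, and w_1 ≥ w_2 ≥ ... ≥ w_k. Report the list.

emit factor 1: 'abdddcdbdb' (i=0, period=10)
emit factor 2: 'abbbbdac' (i=10, period=8)

["abdddcdbdb", "abbbbdac"]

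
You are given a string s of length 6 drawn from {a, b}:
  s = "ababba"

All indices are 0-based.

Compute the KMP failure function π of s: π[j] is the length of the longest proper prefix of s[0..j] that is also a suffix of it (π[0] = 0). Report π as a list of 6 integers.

[0, 0, 1, 2, 0, 1]

π[0] = 0
j=1 s[j]='b': π[1]=0 (border '')
j=2 s[j]='a': π[2]=1 (border 'a')
j=3 s[j]='b': π[3]=2 (border 'ab')
j=4 s[j]='b': k: 2→0; π[4]=0 (border '')
j=5 s[j]='a': π[5]=1 (border 'a')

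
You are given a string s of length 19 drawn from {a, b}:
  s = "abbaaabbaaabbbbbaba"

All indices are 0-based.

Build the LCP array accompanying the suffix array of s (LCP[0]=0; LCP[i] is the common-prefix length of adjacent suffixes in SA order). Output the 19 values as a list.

[0, 1, 5, 2, 4, 1, 2, 8, 3, 0, 2, 6, 2, 1, 7, 3, 2, 3, 4]

rank→(start, suffix):
  0 → (18, 'a')
  1 → (3, 'aaabbaaabbbbbaba')
  2 → (8, 'aaabbbbbaba')
  3 → (4, 'aabbaaabbbbbaba')
  4 → (9, 'aabbbbbaba')
  5 → (16, 'aba')
  6 → (0, 'abbaaabbaaabbbbbaba')
  7 → (5, 'abbaaabbbbbaba')
  8 → (10, 'abbbbbaba')
  9 → (17, 'ba')
  10 → (2, 'baaabbaaabbbbbaba')
  11 → (7, 'baaabbbbbaba')
  12 → (15, 'baba')
  13 → (1, 'bbaaabbaaabbbbbaba')
  14 → (6, 'bbaaabbbbbaba')
  15 → (14, 'bbaba')
  16 → (13, 'bbbaba')
  17 → (12, 'bbbbaba')
  18 → (11, 'bbbbbaba')

SA = [18, 3, 8, 4, 9, 16, 0, 5, 10, 17, 2, 7, 15, 1, 6, 14, 13, 12, 11]
[i] adj suffixes → lcp
  [1] 18/3 → 1 ('a')
  [2] 3/8 → 5 ('aaabb')
  [3] 8/4 → 2 ('aa')
  [4] 4/9 → 4 ('aabb')
  [5] 9/16 → 1 ('a')
  [6] 16/0 → 2 ('ab')
  [7] 0/5 → 8 ('abbaaabb')
  [8] 5/10 → 3 ('abb')
  [9] 10/17 → 0 ('')
  [10] 17/2 → 2 ('ba')
  [11] 2/7 → 6 ('baaabb')
  [12] 7/15 → 2 ('ba')
  [13] 15/1 → 1 ('b')
  [14] 1/6 → 7 ('bbaaabb')
  [15] 6/14 → 3 ('bba')
  [16] 14/13 → 2 ('bb')
  [17] 13/12 → 3 ('bbb')
  [18] 12/11 → 4 ('bbbb')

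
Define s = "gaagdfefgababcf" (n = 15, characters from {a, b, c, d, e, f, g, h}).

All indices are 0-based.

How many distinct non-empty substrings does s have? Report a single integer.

sorted suffixes:
  #0 SA[0]=1  'aagdfefgababcf'
  #1 SA[1]=9  'ababcf'
  #2 SA[2]=11  'abcf'
  #3 SA[3]=2  'agdfefgababcf'
  #4 SA[4]=10  'babcf'
  #5 SA[5]=12  'bcf'
  #6 SA[6]=13  'cf'
  #7 SA[7]=4  'dfefgababcf'
  #8 SA[8]=6  'efgababcf'
  #9 SA[9]=14  'f'
  #10 SA[10]=5  'fefgababcf'
  #11 SA[11]=7  'fgababcf'
  #12 SA[12]=0  'gaagdfefgababcf'
  #13 SA[13]=8  'gababcf'
  #14 SA[14]=3  'gdfefgababcf'

SA = [1, 9, 11, 2, 10, 12, 13, 4, 6, 14, 5, 7, 0, 8, 3]
i: (SA[i-1],SA[i]) lcp shared
  1: (1,9) 1 'a'
  2: (9,11) 2 'ab'
  3: (11,2) 1 'a'
  4: (2,10) 0 ''
  5: (10,12) 1 'b'
  6: (12,13) 0 ''
  7: (13,4) 0 ''
  8: (4,6) 0 ''
  9: (6,14) 0 ''
  10: (14,5) 1 'f'
  11: (5,7) 1 'f'
  12: (7,0) 0 ''
  13: (0,8) 2 'ga'
  14: (8,3) 1 'g'

n(n+1)/2 = 15·16/2 = 120
Σ LCP = 0 + 1 + 2 + 1 + 0 + 1 + 0 + 0 + 0 + 0 + 1 + 1 + 0 + 2 + 1 = 10
distinct = 120 − 10 = 110

110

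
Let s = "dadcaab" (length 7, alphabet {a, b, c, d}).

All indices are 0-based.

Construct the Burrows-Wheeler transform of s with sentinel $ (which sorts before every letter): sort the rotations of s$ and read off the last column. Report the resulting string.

bcadad$a

rank  rotation  last
    0  $dadcaab  b
    1  aab$dadc  c
    2  ab$dadca  a
    3  adcaab$d  d
    4  b$dadcaa  a
    5  caab$dad  d
    6  dadcaab$  $
    7  dcaab$da  a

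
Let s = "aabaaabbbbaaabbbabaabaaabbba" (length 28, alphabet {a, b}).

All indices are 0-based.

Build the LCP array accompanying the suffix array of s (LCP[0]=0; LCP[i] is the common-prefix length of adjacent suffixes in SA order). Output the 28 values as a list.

[0, 1, 7, 6, 2, 9, 3, 6, 5, 1, 8, 4, 2, 5, 4, 0, 2, 8, 7, 3, 2, 1, 3, 3, 2, 4, 4, 3]

sorted suffixes:
  #0 SA[0]=27  'a'
  #1 SA[1]=21  'aaabbba'
  #2 SA[2]=10  'aaabbbabaabaaabbba'
  #3 SA[3]=3  'aaabbbbaaabbbabaabaaabbba'
  #4 SA[4]=18  'aabaaabbba'
  #5 SA[5]=0  'aabaaabbbbaaabbbabaabaaabbba'
  #6 SA[6]=22  'aabbba'
  #7 SA[7]=11  'aabbbabaabaaabbba'
  #8 SA[8]=4  'aabbbbaaabbbabaabaaabbba'
  #9 SA[9]=19  'abaaabbba'
  #10 SA[10]=1  'abaaabbbbaaabbbabaabaaabbba'
  #11 SA[11]=16  'abaabaaabbba'
  #12 SA[12]=23  'abbba'
  #13 SA[13]=12  'abbbabaabaaabbba'
  #14 SA[14]=5  'abbbbaaabbbabaabaaabbba'
  #15 SA[15]=26  'ba'
  #16 SA[16]=20  'baaabbba'
  #17 SA[17]=9  'baaabbbabaabaaabbba'
  #18 SA[18]=2  'baaabbbbaaabbbabaabaaabbba'
  #19 SA[19]=17  'baabaaabbba'
  #20 SA[20]=15  'babaabaaabbba'
  #21 SA[21]=25  'bba'
  #22 SA[22]=8  'bbaaabbbabaabaaabbba'
  #23 SA[23]=14  'bbabaabaaabbba'
  #24 SA[24]=24  'bbba'
  #25 SA[25]=7  'bbbaaabbbabaabaaabbba'
  #26 SA[26]=13  'bbbabaabaaabbba'
  #27 SA[27]=6  'bbbbaaabbbabaabaaabbba'

SA = [27, 21, 10, 3, 18, 0, 22, 11, 4, 19, 1, 16, 23, 12, 5, 26, 20, 9, 2, 17, 15, 25, 8, 14, 24, 7, 13, 6]
rank  pair      lcp
   1  s[27:],s[21:]  1  'a'
   2  s[21:],s[10:]  7  'aaabbba'
   3  s[10:],s[3:]  6  'aaabbb'
   4  s[3:],s[18:]  2  'aa'
   5  s[18:],s[0:]  9  'aabaaabbb'
   6  s[0:],s[22:]  3  'aab'
   7  s[22:],s[11:]  6  'aabbba'
   8  s[11:],s[4:]  5  'aabbb'
   9  s[4:],s[19:]  1  'a'
  10  s[19:],s[1:]  8  'abaaabbb'
  11  s[1:],s[16:]  4  'abaa'
  12  s[16:],s[23:]  2  'ab'
  13  s[23:],s[12:]  5  'abbba'
  14  s[12:],s[5:]  4  'abbb'
  15  s[5:],s[26:]  0  ''
  16  s[26:],s[20:]  2  'ba'
  17  s[20:],s[9:]  8  'baaabbba'
  18  s[9:],s[2:]  7  'baaabbb'
  19  s[2:],s[17:]  3  'baa'
  20  s[17:],s[15:]  2  'ba'
  21  s[15:],s[25:]  1  'b'
  22  s[25:],s[8:]  3  'bba'
  23  s[8:],s[14:]  3  'bba'
  24  s[14:],s[24:]  2  'bb'
  25  s[24:],s[7:]  4  'bbba'
  26  s[7:],s[13:]  4  'bbba'
  27  s[13:],s[6:]  3  'bbb'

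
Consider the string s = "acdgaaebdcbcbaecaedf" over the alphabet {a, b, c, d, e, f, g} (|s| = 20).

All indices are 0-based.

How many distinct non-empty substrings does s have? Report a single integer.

rank | idx | suffix
   0 |   4 | aaebdcbcbaecaedf
   1 |   0 | acdgaaebdcbcbaecaedf
   2 |   5 | aebdcbcbaecaedf
   3 |  13 | aecaedf
   4 |  16 | aedf
   5 |  12 | baecaedf
   6 |  10 | bcbaecaedf
   7 |   7 | bdcbcbaecaedf
   8 |  15 | caedf
   9 |  11 | cbaecaedf
  10 |   9 | cbcbaecaedf
  11 |   1 | cdgaaebdcbcbaecaedf
  12 |   8 | dcbcbaecaedf
  13 |  18 | df
  14 |   2 | dgaaebdcbcbaecaedf
  15 |   6 | ebdcbcbaecaedf
  16 |  14 | ecaedf
  17 |  17 | edf
  18 |  19 | f
  19 |   3 | gaaebdcbcbaecaedf

SA = [4, 0, 5, 13, 16, 12, 10, 7, 15, 11, 9, 1, 8, 18, 2, 6, 14, 17, 19, 3]
i: (SA[i-1],SA[i]) lcp shared
  1: (4,0) 1 'a'
  2: (0,5) 1 'a'
  3: (5,13) 2 'ae'
  4: (13,16) 2 'ae'
  5: (16,12) 0 ''
  6: (12,10) 1 'b'
  7: (10,7) 1 'b'
  8: (7,15) 0 ''
  9: (15,11) 1 'c'
  10: (11,9) 2 'cb'
  11: (9,1) 1 'c'
  12: (1,8) 0 ''
  13: (8,18) 1 'd'
  14: (18,2) 1 'd'
  15: (2,6) 0 ''
  16: (6,14) 1 'e'
  17: (14,17) 1 'e'
  18: (17,19) 0 ''
  19: (19,3) 0 ''

n(n+1)/2 = 20·21/2 = 210
Σ LCP = 0 + 1 + 1 + 2 + 2 + 0 + 1 + 1 + 0 + 1 + 2 + 1 + 0 + 1 + 1 + 0 + 1 + 1 + 0 + 0 = 16
distinct = 210 − 16 = 194

194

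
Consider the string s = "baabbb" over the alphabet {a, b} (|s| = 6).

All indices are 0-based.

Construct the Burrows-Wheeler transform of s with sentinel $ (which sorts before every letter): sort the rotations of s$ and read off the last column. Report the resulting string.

rank  rotation last
    0  $baabbb  b
    1  aabbb$b  b
    2  abbb$ba  a
    3  b$baabb  b
    4  baabbb$  $
    5  bb$baab  b
    6  bbb$baa  a

bbab$ba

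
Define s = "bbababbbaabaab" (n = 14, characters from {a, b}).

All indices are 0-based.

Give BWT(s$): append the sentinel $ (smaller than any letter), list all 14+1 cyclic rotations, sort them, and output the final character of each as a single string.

rank  rotation         last
    0  $bbababbbaabaab  b
    1  aab$bbababbbaab  b
    2  aabaab$bbababbb  b
    3  ab$bbababbbaaba  a
    4  abaab$bbababbba  a
    5  ababbbaabaab$bb  b
    6  abbbaabaab$bbab  b
    7  b$bbababbbaabaa  a
    8  baab$bbababbbaa  a
    9  baabaab$bbababb  b
   10  bababbbaabaab$b  b
   11  babbbaabaab$bba  a
   12  bbaabaab$bbabab  b
   13  bbababbbaabaab$  $
   14  bbbaabaab$bbaba  a

bbbaabbaabbab$a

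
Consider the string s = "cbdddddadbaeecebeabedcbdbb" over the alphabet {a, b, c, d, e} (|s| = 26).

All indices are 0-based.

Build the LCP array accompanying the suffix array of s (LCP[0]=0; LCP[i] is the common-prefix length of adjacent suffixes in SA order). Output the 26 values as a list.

[0, 1, 1, 0, 1, 1, 1, 2, 1, 2, 0, 3, 1, 0, 1, 2, 1, 1, 2, 3, 4, 0, 1, 1, 1, 1]

sorted suffixes:
  #0 SA[0]=17  'abedcbdbb'
  #1 SA[1]=7  'adbaeecebeabedcbdbb'
  #2 SA[2]=10  'aeecebeabedcbdbb'
  #3 SA[3]=25  'b'
  #4 SA[4]=9  'baeecebeabedcbdbb'
  #5 SA[5]=24  'bb'
  #6 SA[6]=22  'bdbb'
  #7 SA[7]=1  'bdddddadbaeecebeabedcbdbb'
  #8 SA[8]=15  'beabedcbdbb'
  #9 SA[9]=18  'bedcbdbb'
  #10 SA[10]=21  'cbdbb'
  #11 SA[11]=0  'cbdddddadbaeecebeabedcbdbb'
  #12 SA[12]=13  'cebeabedcbdbb'
  #13 SA[13]=6  'dadbaeecebeabedcbdbb'
  #14 SA[14]=8  'dbaeecebeabedcbdbb'
  #15 SA[15]=23  'dbb'
  #16 SA[16]=20  'dcbdbb'
  #17 SA[17]=5  'ddadbaeecebeabedcbdbb'
  #18 SA[18]=4  'dddadbaeecebeabedcbdbb'
  #19 SA[19]=3  'ddddadbaeecebeabedcbdbb'
  #20 SA[20]=2  'dddddadbaeecebeabedcbdbb'
  #21 SA[21]=16  'eabedcbdbb'
  #22 SA[22]=14  'ebeabedcbdbb'
  #23 SA[23]=12  'ecebeabedcbdbb'
  #24 SA[24]=19  'edcbdbb'
  #25 SA[25]=11  'eecebeabedcbdbb'

SA = [17, 7, 10, 25, 9, 24, 22, 1, 15, 18, 21, 0, 13, 6, 8, 23, 20, 5, 4, 3, 2, 16, 14, 12, 19, 11]
[i] adj suffixes → lcp
  [1] 17/7 → 1 ('a')
  [2] 7/10 → 1 ('a')
  [3] 10/25 → 0 ('')
  [4] 25/9 → 1 ('b')
  [5] 9/24 → 1 ('b')
  [6] 24/22 → 1 ('b')
  [7] 22/1 → 2 ('bd')
  [8] 1/15 → 1 ('b')
  [9] 15/18 → 2 ('be')
  [10] 18/21 → 0 ('')
  [11] 21/0 → 3 ('cbd')
  [12] 0/13 → 1 ('c')
  [13] 13/6 → 0 ('')
  [14] 6/8 → 1 ('d')
  [15] 8/23 → 2 ('db')
  [16] 23/20 → 1 ('d')
  [17] 20/5 → 1 ('d')
  [18] 5/4 → 2 ('dd')
  [19] 4/3 → 3 ('ddd')
  [20] 3/2 → 4 ('dddd')
  [21] 2/16 → 0 ('')
  [22] 16/14 → 1 ('e')
  [23] 14/12 → 1 ('e')
  [24] 12/19 → 1 ('e')
  [25] 19/11 → 1 ('e')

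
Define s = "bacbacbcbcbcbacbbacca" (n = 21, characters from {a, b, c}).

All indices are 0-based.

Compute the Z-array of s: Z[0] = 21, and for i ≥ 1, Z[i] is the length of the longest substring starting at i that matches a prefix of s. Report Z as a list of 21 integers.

[21, 0, 0, 4, 0, 0, 1, 0, 1, 0, 1, 0, 4, 0, 0, 1, 3, 0, 0, 0, 0]

Z[0]=21
i=1: fresh scan; Z[1]=0
i=2: fresh scan; Z[2]=0
i=3: fresh scan; Z[3]=4 extend→box=[3,7)
i=4: min(r-i=3, Z[1]=0)=0; Z[4]=0
i=5: min(r-i=2, Z[2]=0)=0; Z[5]=0
i=6: min(r-i=1, Z[3]=4)=1; Z[6]=1
i=7: fresh scan; Z[7]=0
i=8: fresh scan; Z[8]=1 extend→box=[8,9)
i=9: fresh scan; Z[9]=0
i=10: fresh scan; Z[10]=1 extend→box=[10,11)
i=11: fresh scan; Z[11]=0
i=12: fresh scan; Z[12]=4 extend→box=[12,16)
i=13: min(r-i=3, Z[1]=0)=0; Z[13]=0
i=14: min(r-i=2, Z[2]=0)=0; Z[14]=0
i=15: min(r-i=1, Z[3]=4)=1; Z[15]=1
i=16: fresh scan; Z[16]=3 extend→box=[16,19)
i=17: min(r-i=2, Z[1]=0)=0; Z[17]=0
i=18: min(r-i=1, Z[2]=0)=0; Z[18]=0
i=19: fresh scan; Z[19]=0
i=20: fresh scan; Z[20]=0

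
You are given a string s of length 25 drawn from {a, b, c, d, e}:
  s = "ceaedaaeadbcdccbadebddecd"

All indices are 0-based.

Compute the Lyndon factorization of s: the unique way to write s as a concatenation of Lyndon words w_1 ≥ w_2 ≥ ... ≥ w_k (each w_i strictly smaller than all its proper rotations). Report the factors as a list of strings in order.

["ce", "aed", "aaeadbcdccbadebddecd"]

emit factor 1: 'ce' (i=0, period=2)
emit factor 2: 'aed' (i=2, period=3)
emit factor 3: 'aaeadbcdccbadebddecd' (i=5, period=20)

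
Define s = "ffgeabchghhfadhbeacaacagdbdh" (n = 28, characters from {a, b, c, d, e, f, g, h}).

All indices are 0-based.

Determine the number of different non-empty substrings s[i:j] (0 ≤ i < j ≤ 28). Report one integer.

rank→(start, suffix):
  0 → (19, 'aacagdbdh')
  1 → (4, 'abchghhfadhbeacaacagdbdh')
  2 → (17, 'acaacagdbdh')
  3 → (20, 'acagdbdh')
  4 → (12, 'adhbeacaacagdbdh')
  5 → (22, 'agdbdh')
  6 → (5, 'bchghhfadhbeacaacagdbdh')
  7 → (25, 'bdh')
  8 → (15, 'beacaacagdbdh')
  9 → (18, 'caacagdbdh')
  10 → (21, 'cagdbdh')
  11 → (6, 'chghhfadhbeacaacagdbdh')
  12 → (24, 'dbdh')
  13 → (26, 'dh')
  14 → (13, 'dhbeacaacagdbdh')
  15 → (3, 'eabchghhfadhbeacaacagdbdh')
  16 → (16, 'eacaacagdbdh')
  17 → (11, 'fadhbeacaacagdbdh')
  18 → (0, 'ffgeabchghhfadhbeacaacagdbdh')
  19 → (1, 'fgeabchghhfadhbeacaacagdbdh')
  20 → (23, 'gdbdh')
  21 → (2, 'geabchghhfadhbeacaacagdbdh')
  22 → (8, 'ghhfadhbeacaacagdbdh')
  23 → (27, 'h')
  24 → (14, 'hbeacaacagdbdh')
  25 → (10, 'hfadhbeacaacagdbdh')
  26 → (7, 'hghhfadhbeacaacagdbdh')
  27 → (9, 'hhfadhbeacaacagdbdh')

SA = [19, 4, 17, 20, 12, 22, 5, 25, 15, 18, 21, 6, 24, 26, 13, 3, 16, 11, 0, 1, 23, 2, 8, 27, 14, 10, 7, 9]
rank  pair      lcp
   1  s[19:],s[4:]  1  'a'
   2  s[4:],s[17:]  1  'a'
   3  s[17:],s[20:]  3  'aca'
   4  s[20:],s[12:]  1  'a'
   5  s[12:],s[22:]  1  'a'
   6  s[22:],s[5:]  0  ''
   7  s[5:],s[25:]  1  'b'
   8  s[25:],s[15:]  1  'b'
   9  s[15:],s[18:]  0  ''
  10  s[18:],s[21:]  2  'ca'
  11  s[21:],s[6:]  1  'c'
  12  s[6:],s[24:]  0  ''
  13  s[24:],s[26:]  1  'd'
  14  s[26:],s[13:]  2  'dh'
  15  s[13:],s[3:]  0  ''
  16  s[3:],s[16:]  2  'ea'
  17  s[16:],s[11:]  0  ''
  18  s[11:],s[0:]  1  'f'
  19  s[0:],s[1:]  1  'f'
  20  s[1:],s[23:]  0  ''
  21  s[23:],s[2:]  1  'g'
  22  s[2:],s[8:]  1  'g'
  23  s[8:],s[27:]  0  ''
  24  s[27:],s[14:]  1  'h'
  25  s[14:],s[10:]  1  'h'
  26  s[10:],s[7:]  1  'h'
  27  s[7:],s[9:]  1  'h'

n(n+1)/2 = 28·29/2 = 406
Σ LCP = 0 + 1 + 1 + 3 + 1 + 1 + 0 + 1 + 1 + 0 + 2 + 1 + 0 + 1 + 2 + 0 + 2 + 0 + 1 + 1 + 0 + 1 + 1 + 0 + 1 + 1 + 1 + 1 = 25
distinct = 406 − 25 = 381

381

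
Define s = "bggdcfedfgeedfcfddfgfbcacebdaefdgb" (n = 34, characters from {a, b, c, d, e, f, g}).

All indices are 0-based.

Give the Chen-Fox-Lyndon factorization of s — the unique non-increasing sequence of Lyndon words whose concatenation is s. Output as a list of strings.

emit factor 1: 'bggdcfedfgeedfcfddfgf' (i=0, period=21)
emit factor 2: 'bc' (i=21, period=2)
emit factor 3: 'acebdaefdgb' (i=23, period=11)

["bggdcfedfgeedfcfddfgf", "bc", "acebdaefdgb"]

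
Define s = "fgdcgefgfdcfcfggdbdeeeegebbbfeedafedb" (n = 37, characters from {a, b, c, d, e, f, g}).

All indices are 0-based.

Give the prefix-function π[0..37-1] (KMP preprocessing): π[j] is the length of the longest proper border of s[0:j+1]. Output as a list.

[0, 0, 0, 0, 0, 0, 1, 2, 1, 0, 0, 1, 0, 1, 2, 0, 0, 0, 0, 0, 0, 0, 0, 0, 0, 0, 0, 0, 1, 0, 0, 0, 0, 1, 0, 0, 0]

π[0] = 0
j=1 s[j]='g': π[1]=0 (border '')
j=2 s[j]='d': π[2]=0 (border '')
j=3 s[j]='c': π[3]=0 (border '')
j=4 s[j]='g': π[4]=0 (border '')
j=5 s[j]='e': π[5]=0 (border '')
j=6 s[j]='f': π[6]=1 (border 'f')
j=7 s[j]='g': π[7]=2 (border 'fg')
j=8 s[j]='f': k: 2→0; π[8]=1 (border 'f')
j=9 s[j]='d': k: 1→0; π[9]=0 (border '')
j=10 s[j]='c': π[10]=0 (border '')
j=11 s[j]='f': π[11]=1 (border 'f')
j=12 s[j]='c': k: 1→0; π[12]=0 (border '')
j=13 s[j]='f': π[13]=1 (border 'f')
j=14 s[j]='g': π[14]=2 (border 'fg')
j=15 s[j]='g': k: 2→0; π[15]=0 (border '')
j=16 s[j]='d': π[16]=0 (border '')
j=17 s[j]='b': π[17]=0 (border '')
j=18 s[j]='d': π[18]=0 (border '')
j=19 s[j]='e': π[19]=0 (border '')
j=20 s[j]='e': π[20]=0 (border '')
j=21 s[j]='e': π[21]=0 (border '')
j=22 s[j]='e': π[22]=0 (border '')
j=23 s[j]='g': π[23]=0 (border '')
j=24 s[j]='e': π[24]=0 (border '')
j=25 s[j]='b': π[25]=0 (border '')
j=26 s[j]='b': π[26]=0 (border '')
j=27 s[j]='b': π[27]=0 (border '')
j=28 s[j]='f': π[28]=1 (border 'f')
j=29 s[j]='e': k: 1→0; π[29]=0 (border '')
j=30 s[j]='e': π[30]=0 (border '')
j=31 s[j]='d': π[31]=0 (border '')
j=32 s[j]='a': π[32]=0 (border '')
j=33 s[j]='f': π[33]=1 (border 'f')
j=34 s[j]='e': k: 1→0; π[34]=0 (border '')
j=35 s[j]='d': π[35]=0 (border '')
j=36 s[j]='b': π[36]=0 (border '')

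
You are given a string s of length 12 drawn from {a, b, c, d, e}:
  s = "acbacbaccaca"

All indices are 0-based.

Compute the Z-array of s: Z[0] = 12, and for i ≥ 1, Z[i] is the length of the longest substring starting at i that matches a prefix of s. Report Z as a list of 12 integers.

[12, 0, 0, 5, 0, 0, 2, 0, 0, 2, 0, 1]

Z[0]=12
i=1: i≥r, start 0; Z[1]=0
i=2: i≥r, start 0; Z[2]=0
i=3: i≥r, start 0; Z[3]=5 scan→box=[3,8)
i=4: min(r-i=4, Z[1]=0)=0; Z[4]=0
i=5: min(r-i=3, Z[2]=0)=0; Z[5]=0
i=6: min(r-i=2, Z[3]=5)=2; Z[6]=2
i=7: min(r-i=1, Z[4]=0)=0; Z[7]=0
i=8: i≥r, start 0; Z[8]=0
i=9: i≥r, start 0; Z[9]=2 scan→box=[9,11)
i=10: min(r-i=1, Z[1]=0)=0; Z[10]=0
i=11: i≥r, start 0; Z[11]=1 scan→box=[11,12)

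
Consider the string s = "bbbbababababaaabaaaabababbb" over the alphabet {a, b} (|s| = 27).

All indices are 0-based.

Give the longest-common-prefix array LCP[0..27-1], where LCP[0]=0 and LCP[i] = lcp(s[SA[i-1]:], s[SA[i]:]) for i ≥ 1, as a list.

[0, 3, 5, 2, 4, 1, 5, 3, 5, 7, 6, 4, 2, 0, 1, 4, 2, 4, 6, 8, 5, 3, 1, 2, 2, 3, 3]

rank | idx | suffix
   0 |  16 | aaaabababbb
   1 |  12 | aaabaaaabababbb
   2 |  17 | aaabababbb
   3 |  13 | aabaaaabababbb
   4 |  18 | aabababbb
   5 |  14 | abaaaabababbb
   6 |  10 | abaaabaaaabababbb
   7 |   8 | ababaaabaaaabababbb
   8 |   6 | abababaaabaaaabababbb
   9 |   4 | ababababaaabaaaabababbb
  10 |  19 | abababbb
  11 |  21 | ababbb
  12 |  23 | abbb
  13 |  26 | b
  14 |  15 | baaaabababbb
  15 |  11 | baaabaaaabababbb
  16 |   9 | babaaabaaaabababbb
  17 |   7 | bababaaabaaaabababbb
  18 |   5 | babababaaabaaaabababbb
  19 |   3 | bababababaaabaaaabababbb
  20 |  20 | bababbb
  21 |  22 | babbb
  22 |  25 | bb
  23 |   2 | bbababababaaabaaaabababbb
  24 |  24 | bbb
  25 |   1 | bbbababababaaabaaaabababbb
  26 |   0 | bbbbababababaaabaaaabababbb

SA = [16, 12, 17, 13, 18, 14, 10, 8, 6, 4, 19, 21, 23, 26, 15, 11, 9, 7, 5, 3, 20, 22, 25, 2, 24, 1, 0]
[i] adj suffixes → lcp
  [1] 16/12 → 3 ('aaa')
  [2] 12/17 → 5 ('aaaba')
  [3] 17/13 → 2 ('aa')
  [4] 13/18 → 4 ('aaba')
  [5] 18/14 → 1 ('a')
  [6] 14/10 → 5 ('abaaa')
  [7] 10/8 → 3 ('aba')
  [8] 8/6 → 5 ('ababa')
  [9] 6/4 → 7 ('abababa')
  [10] 4/19 → 6 ('ababab')
  [11] 19/21 → 4 ('abab')
  [12] 21/23 → 2 ('ab')
  [13] 23/26 → 0 ('')
  [14] 26/15 → 1 ('b')
  [15] 15/11 → 4 ('baaa')
  [16] 11/9 → 2 ('ba')
  [17] 9/7 → 4 ('baba')
  [18] 7/5 → 6 ('bababa')
  [19] 5/3 → 8 ('babababa')
  [20] 3/20 → 5 ('babab')
  [21] 20/22 → 3 ('bab')
  [22] 22/25 → 1 ('b')
  [23] 25/2 → 2 ('bb')
  [24] 2/24 → 2 ('bb')
  [25] 24/1 → 3 ('bbb')
  [26] 1/0 → 3 ('bbb')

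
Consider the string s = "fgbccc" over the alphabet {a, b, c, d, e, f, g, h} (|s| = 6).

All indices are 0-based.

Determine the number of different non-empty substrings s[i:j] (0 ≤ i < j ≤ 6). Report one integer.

rank | idx | suffix
   0 |   2 | bccc
   1 |   5 | c
   2 |   4 | cc
   3 |   3 | ccc
   4 |   0 | fgbccc
   5 |   1 | gbccc

SA = [2, 5, 4, 3, 0, 1]
i: (SA[i-1],SA[i]) lcp shared
  1: (2,5) 0 ''
  2: (5,4) 1 'c'
  3: (4,3) 2 'cc'
  4: (3,0) 0 ''
  5: (0,1) 0 ''

n(n+1)/2 = 6·7/2 = 21
Σ LCP = 0 + 0 + 1 + 2 + 0 + 0 = 3
distinct = 21 − 3 = 18

18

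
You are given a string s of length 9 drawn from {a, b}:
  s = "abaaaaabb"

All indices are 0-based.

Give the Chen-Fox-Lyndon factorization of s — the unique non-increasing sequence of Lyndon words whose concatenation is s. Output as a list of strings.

["ab", "aaaaabb"]

emit factor 1: 'ab' (i=0, period=2)
emit factor 2: 'aaaaabb' (i=2, period=7)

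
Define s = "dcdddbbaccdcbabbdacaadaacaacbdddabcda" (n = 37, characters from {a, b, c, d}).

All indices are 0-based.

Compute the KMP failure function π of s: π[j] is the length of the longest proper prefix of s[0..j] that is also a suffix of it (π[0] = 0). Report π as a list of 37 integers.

π[0] = 0
j=1 s[j]='c': π[1]=0 (border '')
j=2 s[j]='d': π[2]=1 (border 'd')
j=3 s[j]='d': k: 1→0; π[3]=1 (border 'd')
j=4 s[j]='d': k: 1→0; π[4]=1 (border 'd')
j=5 s[j]='b': k: 1→0; π[5]=0 (border '')
j=6 s[j]='b': π[6]=0 (border '')
j=7 s[j]='a': π[7]=0 (border '')
j=8 s[j]='c': π[8]=0 (border '')
j=9 s[j]='c': π[9]=0 (border '')
j=10 s[j]='d': π[10]=1 (border 'd')
j=11 s[j]='c': π[11]=2 (border 'dc')
j=12 s[j]='b': k: 2→0; π[12]=0 (border '')
j=13 s[j]='a': π[13]=0 (border '')
j=14 s[j]='b': π[14]=0 (border '')
j=15 s[j]='b': π[15]=0 (border '')
j=16 s[j]='d': π[16]=1 (border 'd')
j=17 s[j]='a': k: 1→0; π[17]=0 (border '')
j=18 s[j]='c': π[18]=0 (border '')
j=19 s[j]='a': π[19]=0 (border '')
j=20 s[j]='a': π[20]=0 (border '')
j=21 s[j]='d': π[21]=1 (border 'd')
j=22 s[j]='a': k: 1→0; π[22]=0 (border '')
j=23 s[j]='a': π[23]=0 (border '')
j=24 s[j]='c': π[24]=0 (border '')
j=25 s[j]='a': π[25]=0 (border '')
j=26 s[j]='a': π[26]=0 (border '')
j=27 s[j]='c': π[27]=0 (border '')
j=28 s[j]='b': π[28]=0 (border '')
j=29 s[j]='d': π[29]=1 (border 'd')
j=30 s[j]='d': k: 1→0; π[30]=1 (border 'd')
j=31 s[j]='d': k: 1→0; π[31]=1 (border 'd')
j=32 s[j]='a': k: 1→0; π[32]=0 (border '')
j=33 s[j]='b': π[33]=0 (border '')
j=34 s[j]='c': π[34]=0 (border '')
j=35 s[j]='d': π[35]=1 (border 'd')
j=36 s[j]='a': k: 1→0; π[36]=0 (border '')

[0, 0, 1, 1, 1, 0, 0, 0, 0, 0, 1, 2, 0, 0, 0, 0, 1, 0, 0, 0, 0, 1, 0, 0, 0, 0, 0, 0, 0, 1, 1, 1, 0, 0, 0, 1, 0]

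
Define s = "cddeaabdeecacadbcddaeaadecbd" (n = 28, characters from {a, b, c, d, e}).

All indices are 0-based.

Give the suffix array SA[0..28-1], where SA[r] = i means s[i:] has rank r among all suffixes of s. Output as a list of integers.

[4, 21, 5, 11, 13, 22, 19, 15, 26, 6, 10, 12, 25, 16, 0, 27, 18, 14, 17, 1, 2, 23, 7, 3, 20, 9, 24, 8]

rank | idx | suffix
   0 |   4 | aabdeecacadbcddaeaadecbd
   1 |  21 | aadecbd
   2 |   5 | abdeecacadbcddaeaadecbd
   3 |  11 | acadbcddaeaadecbd
   4 |  13 | adbcddaeaadecbd
   5 |  22 | adecbd
   6 |  19 | aeaadecbd
   7 |  15 | bcddaeaadecbd
   8 |  26 | bd
   9 |   6 | bdeecacadbcddaeaadecbd
  10 |  10 | cacadbcddaeaadecbd
  11 |  12 | cadbcddaeaadecbd
  12 |  25 | cbd
  13 |  16 | cddaeaadecbd
  14 |   0 | cddeaabdeecacadbcddaeaadecbd
  15 |  27 | d
  16 |  18 | daeaadecbd
  17 |  14 | dbcddaeaadecbd
  18 |  17 | ddaeaadecbd
  19 |   1 | ddeaabdeecacadbcddaeaadecbd
  20 |   2 | deaabdeecacadbcddaeaadecbd
  21 |  23 | decbd
  22 |   7 | deecacadbcddaeaadecbd
  23 |   3 | eaabdeecacadbcddaeaadecbd
  24 |  20 | eaadecbd
  25 |   9 | ecacadbcddaeaadecbd
  26 |  24 | ecbd
  27 |   8 | eecacadbcddaeaadecbd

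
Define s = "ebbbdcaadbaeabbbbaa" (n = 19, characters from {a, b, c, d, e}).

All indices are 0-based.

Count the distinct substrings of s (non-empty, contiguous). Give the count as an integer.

168

rank | idx | suffix
   0 |  18 | a
   1 |  17 | aa
   2 |   6 | aadbaeabbbbaa
   3 |  12 | abbbbaa
   4 |   7 | adbaeabbbbaa
   5 |  10 | aeabbbbaa
   6 |  16 | baa
   7 |   9 | baeabbbbaa
   8 |  15 | bbaa
   9 |  14 | bbbaa
  10 |  13 | bbbbaa
  11 |   1 | bbbdcaadbaeabbbbaa
  12 |   2 | bbdcaadbaeabbbbaa
  13 |   3 | bdcaadbaeabbbbaa
  14 |   5 | caadbaeabbbbaa
  15 |   8 | dbaeabbbbaa
  16 |   4 | dcaadbaeabbbbaa
  17 |  11 | eabbbbaa
  18 |   0 | ebbbdcaadbaeabbbbaa

SA = [18, 17, 6, 12, 7, 10, 16, 9, 15, 14, 13, 1, 2, 3, 5, 8, 4, 11, 0]
rank  pair      lcp
   1  s[18:],s[17:]  1  'a'
   2  s[17:],s[6:]  2  'aa'
   3  s[6:],s[12:]  1  'a'
   4  s[12:],s[7:]  1  'a'
   5  s[7:],s[10:]  1  'a'
   6  s[10:],s[16:]  0  ''
   7  s[16:],s[9:]  2  'ba'
   8  s[9:],s[15:]  1  'b'
   9  s[15:],s[14:]  2  'bb'
  10  s[14:],s[13:]  3  'bbb'
  11  s[13:],s[1:]  3  'bbb'
  12  s[1:],s[2:]  2  'bb'
  13  s[2:],s[3:]  1  'b'
  14  s[3:],s[5:]  0  ''
  15  s[5:],s[8:]  0  ''
  16  s[8:],s[4:]  1  'd'
  17  s[4:],s[11:]  0  ''
  18  s[11:],s[0:]  1  'e'

n(n+1)/2 = 19·20/2 = 190
Σ LCP = 0 + 1 + 2 + 1 + 1 + 1 + 0 + 2 + 1 + 2 + 3 + 3 + 2 + 1 + 0 + 0 + 1 + 0 + 1 = 22
distinct = 190 − 22 = 168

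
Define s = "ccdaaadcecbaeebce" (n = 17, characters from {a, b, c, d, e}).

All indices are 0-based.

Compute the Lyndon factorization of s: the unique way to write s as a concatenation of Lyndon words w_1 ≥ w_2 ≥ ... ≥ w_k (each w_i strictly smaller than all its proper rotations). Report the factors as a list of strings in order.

["ccd", "aaadcecbaeebce"]

emit factor 1: 'ccd' (i=0, period=3)
emit factor 2: 'aaadcecbaeebce' (i=3, period=14)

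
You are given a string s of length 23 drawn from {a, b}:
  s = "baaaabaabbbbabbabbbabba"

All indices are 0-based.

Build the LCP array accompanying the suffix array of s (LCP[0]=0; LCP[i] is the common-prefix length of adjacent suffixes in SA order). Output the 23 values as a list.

[0, 1, 3, 2, 3, 1, 2, 4, 3, 4, 0, 2, 3, 2, 5, 4, 1, 3, 6, 5, 2, 7, 3]

sorted suffixes:
  #0 SA[0]=22  'a'
  #1 SA[1]=1  'aaaabaabbbbabbabbbabba'
  #2 SA[2]=2  'aaabaabbbbabbabbbabba'
  #3 SA[3]=3  'aabaabbbbabbabbbabba'
  #4 SA[4]=6  'aabbbbabbabbbabba'
  #5 SA[5]=4  'abaabbbbabbabbbabba'
  #6 SA[6]=19  'abba'
  #7 SA[7]=12  'abbabbbabba'
  #8 SA[8]=15  'abbbabba'
  #9 SA[9]=7  'abbbbabbabbbabba'
  #10 SA[10]=21  'ba'
  #11 SA[11]=0  'baaaabaabbbbabbabbbabba'
  #12 SA[12]=5  'baabbbbabbabbbabba'
  #13 SA[13]=18  'babba'
  #14 SA[14]=11  'babbabbbabba'
  #15 SA[15]=14  'babbbabba'
  #16 SA[16]=20  'bba'
  #17 SA[17]=17  'bbabba'
  #18 SA[18]=10  'bbabbabbbabba'
  #19 SA[19]=13  'bbabbbabba'
  #20 SA[20]=16  'bbbabba'
  #21 SA[21]=9  'bbbabbabbbabba'
  #22 SA[22]=8  'bbbbabbabbbabba'

SA = [22, 1, 2, 3, 6, 4, 19, 12, 15, 7, 21, 0, 5, 18, 11, 14, 20, 17, 10, 13, 16, 9, 8]
[i] adj suffixes → lcp
  [1] 22/1 → 1 ('a')
  [2] 1/2 → 3 ('aaa')
  [3] 2/3 → 2 ('aa')
  [4] 3/6 → 3 ('aab')
  [5] 6/4 → 1 ('a')
  [6] 4/19 → 2 ('ab')
  [7] 19/12 → 4 ('abba')
  [8] 12/15 → 3 ('abb')
  [9] 15/7 → 4 ('abbb')
  [10] 7/21 → 0 ('')
  [11] 21/0 → 2 ('ba')
  [12] 0/5 → 3 ('baa')
  [13] 5/18 → 2 ('ba')
  [14] 18/11 → 5 ('babba')
  [15] 11/14 → 4 ('babb')
  [16] 14/20 → 1 ('b')
  [17] 20/17 → 3 ('bba')
  [18] 17/10 → 6 ('bbabba')
  [19] 10/13 → 5 ('bbabb')
  [20] 13/16 → 2 ('bb')
  [21] 16/9 → 7 ('bbbabba')
  [22] 9/8 → 3 ('bbb')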